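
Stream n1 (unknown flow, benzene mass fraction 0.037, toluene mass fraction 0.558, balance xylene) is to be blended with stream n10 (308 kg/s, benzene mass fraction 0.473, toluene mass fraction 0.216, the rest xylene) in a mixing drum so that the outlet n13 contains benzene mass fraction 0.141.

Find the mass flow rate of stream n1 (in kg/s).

983.2 kg/s

Let n1 be the unknown flow. Total out = 308 + n1.
benzene balance: 145.68 + 0.037·n1 = 0.141·(308 + n1)
(0.037 − 0.141)·n1 = 0.141×308 − 145.68 = -102.26
n1 = -102.26 / -0.104 = 983.23 kg/s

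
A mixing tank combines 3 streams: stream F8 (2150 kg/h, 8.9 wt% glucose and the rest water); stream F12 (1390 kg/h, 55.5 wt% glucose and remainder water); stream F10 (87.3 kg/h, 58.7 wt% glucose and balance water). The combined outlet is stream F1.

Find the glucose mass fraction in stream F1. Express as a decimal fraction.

Total flow out = 2150 + 1390 + 87.3 = 3627.3 kg/h.
glucose in = 2150×0.089 + 1390×0.555 + 87.3×0.587 = 1014 kg/h.
glucose mass fraction in F1 = 1014/3627.3 = 0.2796.

0.2796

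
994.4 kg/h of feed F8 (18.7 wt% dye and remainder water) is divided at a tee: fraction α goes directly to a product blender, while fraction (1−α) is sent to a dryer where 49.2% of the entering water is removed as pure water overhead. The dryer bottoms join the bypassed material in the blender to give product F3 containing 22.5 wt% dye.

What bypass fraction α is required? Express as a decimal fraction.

All 994.4×0.187 = 185.95 kg/h of dye reaches F3, so F3 = 185.95/0.225 = 826.46 kg/h and vapour = 167.94 kg/h.
The evaporator receives (1−α)·994.4 of feed at 0.813 water and removes 0.492 of that water:
0.492×0.813×(1−α)×994.4 = 167.94
(1−α) = 167.94/397.76 = 0.4222;  α = 0.5778.

0.578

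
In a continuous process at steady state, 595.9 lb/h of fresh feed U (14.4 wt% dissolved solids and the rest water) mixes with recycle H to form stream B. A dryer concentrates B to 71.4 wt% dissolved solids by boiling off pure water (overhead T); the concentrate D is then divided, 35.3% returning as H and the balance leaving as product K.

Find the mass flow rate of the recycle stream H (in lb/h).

Overall dissolved solids balance (none leaves overhead): dissolved solids in fresh feed = dissolved solids in product, i.e. 595.9×0.144 = (1−0.353)·D·0.714.
D = 85.81/(0.714×0.647) = 185.75 lb/h.
Recycle H = 0.353×185.75 = 65.57 lb/h.

65.57 lb/h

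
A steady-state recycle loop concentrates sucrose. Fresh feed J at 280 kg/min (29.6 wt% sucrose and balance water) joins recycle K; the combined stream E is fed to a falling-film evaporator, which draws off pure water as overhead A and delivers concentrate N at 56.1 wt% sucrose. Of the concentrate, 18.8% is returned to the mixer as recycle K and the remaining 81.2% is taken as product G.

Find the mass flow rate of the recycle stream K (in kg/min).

Overall sucrose balance (none leaves overhead): sucrose in fresh feed = sucrose in product, i.e. 280×0.296 = (1−0.188)·N·0.561.
N = 82.88/(0.561×0.812) = 181.94 kg/min.
Recycle K = 0.188×181.94 = 34.205 kg/min.

34.2 kg/min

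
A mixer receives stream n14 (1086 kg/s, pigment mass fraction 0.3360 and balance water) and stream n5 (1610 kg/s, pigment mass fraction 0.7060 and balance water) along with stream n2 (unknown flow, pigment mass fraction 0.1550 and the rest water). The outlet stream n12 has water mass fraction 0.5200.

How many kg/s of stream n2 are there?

Let n2 be the unknown flow. Total out = 2696 + n2.
water balance: 1194.4 + 0.845·n2 = 0.520·(2696 + n2)
(0.845 − 0.520)·n2 = 0.520×2696 − 1194.4 = 207.48
n2 = 207.48 / 0.325 = 638.39 kg/s

638.4 kg/s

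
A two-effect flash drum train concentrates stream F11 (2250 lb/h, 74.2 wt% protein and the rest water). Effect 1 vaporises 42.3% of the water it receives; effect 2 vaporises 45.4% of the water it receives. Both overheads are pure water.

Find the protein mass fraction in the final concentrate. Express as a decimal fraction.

0.901

water in feed = 2250×0.258 = 580.5 lb/h.
After stage 1: water left = (1−0.423)×580.5 = 334.95; stream total = 2004.4 lb/h.
After stage 2: water left = (1−0.454)×334.95 = 182.88; final concentrate = 1852.4 lb/h.
protein fraction = 1669.5/1852.4 = 0.901.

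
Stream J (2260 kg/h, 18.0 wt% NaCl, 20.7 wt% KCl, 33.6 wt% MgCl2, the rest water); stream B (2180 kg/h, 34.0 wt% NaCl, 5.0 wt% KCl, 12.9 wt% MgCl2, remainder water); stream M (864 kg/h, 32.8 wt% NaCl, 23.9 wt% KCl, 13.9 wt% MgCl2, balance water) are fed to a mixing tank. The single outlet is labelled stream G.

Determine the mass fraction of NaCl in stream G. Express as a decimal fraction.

0.270

Total flow out = 2260 + 2180 + 864 = 5304 kg/h.
NaCl in = 2260×0.180 + 2180×0.340 + 864×0.328 = 1431.4 kg/h.
NaCl mass fraction in G = 1431.4/5304 = 0.270.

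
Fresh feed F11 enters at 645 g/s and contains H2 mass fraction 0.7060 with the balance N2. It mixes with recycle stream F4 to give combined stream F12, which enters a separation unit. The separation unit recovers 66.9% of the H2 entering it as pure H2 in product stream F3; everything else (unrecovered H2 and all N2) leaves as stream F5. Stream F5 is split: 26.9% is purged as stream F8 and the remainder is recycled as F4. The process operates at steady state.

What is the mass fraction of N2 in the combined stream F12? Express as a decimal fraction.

N2 enters only via F11 and leaves only via the purge: 645×0.294 = 0.269×(N2 in F5), and the separation unit passes all N2, so N2 in F12 = N2 in F5 = 704.94 g/s.
H2 in F12: m_A = 645×0.706 + (1−0.269)·(1−0.669)·m_A, so m_A = 455.37/0.7580 = 600.72 g/s.
F12 = 600.72 + 704.94 = 1305.7 g/s.
N2 fraction in F12 = 704.94/1305.7 = 0.5399.

0.5399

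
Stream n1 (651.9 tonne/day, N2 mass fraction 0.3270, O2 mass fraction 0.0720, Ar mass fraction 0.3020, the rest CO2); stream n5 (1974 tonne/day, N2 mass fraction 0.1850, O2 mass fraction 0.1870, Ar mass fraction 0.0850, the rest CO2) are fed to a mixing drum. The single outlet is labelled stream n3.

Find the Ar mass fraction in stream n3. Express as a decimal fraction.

0.1389

Total flow out = 651.9 + 1974 = 2625.9 tonne/day.
Ar in = 651.9×0.302 + 1974×0.085 = 364.66 tonne/day.
Ar mass fraction in n3 = 364.66/2625.9 = 0.1389.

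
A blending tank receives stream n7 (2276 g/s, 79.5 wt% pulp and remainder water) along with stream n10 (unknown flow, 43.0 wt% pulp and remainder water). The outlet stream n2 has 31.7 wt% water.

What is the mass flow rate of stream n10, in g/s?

1008 g/s

Let n10 be the unknown flow. Total out = 2276 + n10.
water balance: 466.58 + 0.570·n10 = 0.317·(2276 + n10)
(0.570 − 0.317)·n10 = 0.317×2276 − 466.58 = 254.91
n10 = 254.91 / 0.253 = 1007.6 g/s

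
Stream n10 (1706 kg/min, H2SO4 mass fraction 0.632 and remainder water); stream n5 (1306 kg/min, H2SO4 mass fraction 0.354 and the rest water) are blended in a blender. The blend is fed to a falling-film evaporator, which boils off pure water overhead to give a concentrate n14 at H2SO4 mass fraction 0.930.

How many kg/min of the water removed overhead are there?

H2SO4 entering = 1706×0.632 + 1306×0.354 = 1540.5 kg/min.
All H2SO4 reports to n14, so n14 = 1540.5/0.930 = 1656.5 kg/min.
Total feed = 3012 kg/min; overhead = 3012 − 1656.5 = 1355.5 kg/min.

1356 kg/min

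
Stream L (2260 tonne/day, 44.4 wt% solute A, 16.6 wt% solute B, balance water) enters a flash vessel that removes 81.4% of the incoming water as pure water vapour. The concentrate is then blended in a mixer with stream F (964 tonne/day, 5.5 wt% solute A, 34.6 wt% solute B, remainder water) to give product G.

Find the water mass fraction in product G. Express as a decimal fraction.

0.2958

Vapour removed = 0.814×0.390×2260 = 717.46 tonne/day; concentrate = 1542.5 tonne/day.
water reaching the mixer = 163.94 (from concentrate) + 964×0.599 = 741.38 tonne/day.
Product flow = 1542.5 + 964 = 2506.5 tonne/day; water fraction = 0.2958.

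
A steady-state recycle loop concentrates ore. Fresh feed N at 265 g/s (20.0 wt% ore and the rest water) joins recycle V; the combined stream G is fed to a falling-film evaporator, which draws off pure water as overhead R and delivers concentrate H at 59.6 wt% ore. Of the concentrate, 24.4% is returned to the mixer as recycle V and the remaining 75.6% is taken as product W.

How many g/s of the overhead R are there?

176.1 g/s

Overall ore balance (none leaves overhead): ore in fresh feed = ore in product, i.e. 265×0.200 = (1−0.244)·H·0.596.
H = 53/(0.596×0.756) = 117.63 g/s.
Recycle V = 0.244×117.63 = 28.701 g/s.
Combined feed G = 265 + 28.701 = 293.7 g/s.
Overhead R = G − H = 293.7 − 117.63 = 176.07 g/s.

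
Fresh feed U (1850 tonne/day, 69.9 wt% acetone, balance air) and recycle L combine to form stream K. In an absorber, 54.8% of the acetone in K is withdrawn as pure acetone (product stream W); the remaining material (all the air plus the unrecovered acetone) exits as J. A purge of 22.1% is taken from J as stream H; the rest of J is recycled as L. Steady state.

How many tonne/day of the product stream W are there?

1094 tonne/day

acetone in K: m_A = 1850×0.699 + (1−0.221)·(1−0.548)·m_A, so m_A = 1293.1/0.6479 = 1995.9 tonne/day.
Product W = 0.548×1995.9 = 1093.8 tonne/day.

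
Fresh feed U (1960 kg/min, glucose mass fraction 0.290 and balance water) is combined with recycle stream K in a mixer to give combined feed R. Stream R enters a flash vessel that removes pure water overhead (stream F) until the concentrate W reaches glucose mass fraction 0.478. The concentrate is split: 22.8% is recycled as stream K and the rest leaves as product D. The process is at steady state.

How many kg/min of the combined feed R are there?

Overall glucose balance (none leaves overhead): glucose in fresh feed = glucose in product, i.e. 1960×0.290 = (1−0.228)·W·0.478.
W = 568.4/(0.478×0.772) = 1540.3 kg/min.
Recycle K = 0.228×1540.3 = 351.19 kg/min.
Combined feed R = 1960 + 351.19 = 2311.2 kg/min.

2311 kg/min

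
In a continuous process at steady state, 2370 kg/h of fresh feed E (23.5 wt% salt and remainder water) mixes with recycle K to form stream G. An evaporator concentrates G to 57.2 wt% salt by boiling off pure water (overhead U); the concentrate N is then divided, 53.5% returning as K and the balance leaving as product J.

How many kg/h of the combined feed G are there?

Overall salt balance (none leaves overhead): salt in fresh feed = salt in product, i.e. 2370×0.235 = (1−0.535)·N·0.572.
N = 556.95/(0.572×0.465) = 2094 kg/h.
Recycle K = 0.535×2094 = 1120.3 kg/h.
Combined feed G = 2370 + 1120.3 = 3490.3 kg/h.

3490 kg/h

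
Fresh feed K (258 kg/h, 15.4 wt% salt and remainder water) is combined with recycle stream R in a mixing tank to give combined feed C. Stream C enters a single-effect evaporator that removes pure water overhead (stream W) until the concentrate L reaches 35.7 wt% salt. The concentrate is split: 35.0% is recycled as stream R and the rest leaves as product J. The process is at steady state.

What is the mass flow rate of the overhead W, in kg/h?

146.7 kg/h

Overall salt balance (none leaves overhead): salt in fresh feed = salt in product, i.e. 258×0.154 = (1−0.350)·L·0.357.
L = 39.732/(0.357×0.650) = 171.22 kg/h.
Recycle R = 0.350×171.22 = 59.928 kg/h.
Combined feed C = 258 + 59.928 = 317.93 kg/h.
Overhead W = C − L = 317.93 − 171.22 = 146.71 kg/h.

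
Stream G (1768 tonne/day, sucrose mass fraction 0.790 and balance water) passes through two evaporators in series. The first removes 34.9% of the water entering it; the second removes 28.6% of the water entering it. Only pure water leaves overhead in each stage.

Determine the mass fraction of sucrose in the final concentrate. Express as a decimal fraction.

water in feed = 1768×0.210 = 371.28 tonne/day.
After stage 1: water left = (1−0.349)×371.28 = 241.7; stream total = 1638.4 tonne/day.
After stage 2: water left = (1−0.286)×241.7 = 172.58; final concentrate = 1569.3 tonne/day.
sucrose fraction = 1396.7/1569.3 = 0.890.

0.890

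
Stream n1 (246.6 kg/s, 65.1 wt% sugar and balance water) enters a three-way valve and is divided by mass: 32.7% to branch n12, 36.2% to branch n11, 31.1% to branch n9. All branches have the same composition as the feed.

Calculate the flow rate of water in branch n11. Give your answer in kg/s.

31.15 kg/s

Branch n11 total = 0.362×246.6 = 89.269 kg/s.
water in n11 = 0.349×89.269 = 31.155 kg/s.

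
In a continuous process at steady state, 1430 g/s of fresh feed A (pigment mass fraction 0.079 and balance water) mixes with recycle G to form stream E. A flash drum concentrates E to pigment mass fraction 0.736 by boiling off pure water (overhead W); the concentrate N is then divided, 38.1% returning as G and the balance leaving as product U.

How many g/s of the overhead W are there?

Overall pigment balance (none leaves overhead): pigment in fresh feed = pigment in product, i.e. 1430×0.079 = (1−0.381)·N·0.736.
N = 112.97/(0.736×0.619) = 247.97 g/s.
Recycle G = 0.381×247.97 = 94.476 g/s.
Combined feed E = 1430 + 94.476 = 1524.5 g/s.
Overhead W = E − N = 1524.5 − 247.97 = 1276.5 g/s.

1277 g/s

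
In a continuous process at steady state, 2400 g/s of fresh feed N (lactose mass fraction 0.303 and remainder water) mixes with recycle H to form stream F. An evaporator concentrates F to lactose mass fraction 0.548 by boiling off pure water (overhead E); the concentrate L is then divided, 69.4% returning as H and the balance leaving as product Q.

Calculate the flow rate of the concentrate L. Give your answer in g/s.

4337 g/s

Overall lactose balance (none leaves overhead): lactose in fresh feed = lactose in product, i.e. 2400×0.303 = (1−0.694)·L·0.548.
L = 727.2/(0.548×0.306) = 4336.6 g/s.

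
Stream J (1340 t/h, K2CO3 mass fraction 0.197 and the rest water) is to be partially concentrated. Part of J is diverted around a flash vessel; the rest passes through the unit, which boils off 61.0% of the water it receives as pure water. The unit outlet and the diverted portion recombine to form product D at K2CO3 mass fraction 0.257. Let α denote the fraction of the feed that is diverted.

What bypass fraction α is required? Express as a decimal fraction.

0.523

All 1340×0.197 = 263.98 t/h of K2CO3 reaches D, so D = 263.98/0.257 = 1027.2 t/h and vapour = 312.84 t/h.
The evaporator receives (1−α)·1340 of feed at 0.803 water and removes 0.610 of that water:
0.610×0.803×(1−α)×1340 = 312.84
(1−α) = 312.84/656.37 = 0.4766;  α = 0.5234.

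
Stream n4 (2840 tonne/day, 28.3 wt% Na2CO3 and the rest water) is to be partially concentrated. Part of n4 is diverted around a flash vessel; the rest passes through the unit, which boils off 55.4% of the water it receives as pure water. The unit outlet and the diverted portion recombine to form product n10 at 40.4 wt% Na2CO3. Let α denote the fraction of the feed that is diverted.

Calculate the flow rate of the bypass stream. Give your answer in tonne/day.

698.6 tonne/day

All 2840×0.283 = 803.72 tonne/day of Na2CO3 reaches n10, so n10 = 803.72/0.404 = 1989.4 tonne/day and vapour = 850.59 tonne/day.
The evaporator receives (1−α)·2840 of feed at 0.717 water and removes 0.554 of that water:
0.554×0.717×(1−α)×2840 = 850.59
(1−α) = 850.59/1128.1 = 0.7540;  α = 0.2460.
Bypass flow = 0.2460×2840 = 698.62 tonne/day.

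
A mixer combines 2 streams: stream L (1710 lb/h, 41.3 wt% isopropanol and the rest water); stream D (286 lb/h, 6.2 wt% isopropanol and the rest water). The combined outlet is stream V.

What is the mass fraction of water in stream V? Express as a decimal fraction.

Total flow out = 1710 + 286 = 1996 lb/h.
water in = 1710×0.587 + 286×0.938 = 1272 lb/h.
water mass fraction in V = 1272/1996 = 0.6373.

0.6373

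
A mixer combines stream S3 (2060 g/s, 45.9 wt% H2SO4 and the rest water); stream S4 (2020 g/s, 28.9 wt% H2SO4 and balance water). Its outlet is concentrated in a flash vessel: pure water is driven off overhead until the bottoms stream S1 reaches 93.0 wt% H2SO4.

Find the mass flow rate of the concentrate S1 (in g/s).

H2SO4 entering = 2060×0.459 + 2020×0.289 = 1529.3 g/s.
All H2SO4 reports to S1, so S1 = 1529.3/0.930 = 1644.4 g/s.

1644 g/s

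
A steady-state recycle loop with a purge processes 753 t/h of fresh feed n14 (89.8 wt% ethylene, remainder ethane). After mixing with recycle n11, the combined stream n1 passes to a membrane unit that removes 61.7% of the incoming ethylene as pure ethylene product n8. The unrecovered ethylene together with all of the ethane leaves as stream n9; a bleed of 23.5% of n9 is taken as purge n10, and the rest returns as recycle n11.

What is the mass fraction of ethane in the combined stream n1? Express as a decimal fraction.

0.255

ethane enters only via n14 and leaves only via the purge: 753×0.102 = 0.235×(ethane in n9), and the membrane unit passes all ethane, so ethane in n1 = ethane in n9 = 326.83 t/h.
ethylene in n1: m_A = 753×0.898 + (1−0.235)·(1−0.617)·m_A, so m_A = 676.19/0.7070 = 956.42 t/h.
n1 = 956.42 + 326.83 = 1283.3 t/h.
ethane fraction in n1 = 326.83/1283.3 = 0.255.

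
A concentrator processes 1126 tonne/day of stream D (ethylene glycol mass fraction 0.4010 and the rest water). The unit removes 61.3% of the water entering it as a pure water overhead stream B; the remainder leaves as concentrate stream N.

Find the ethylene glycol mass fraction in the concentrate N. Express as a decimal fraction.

0.6337

ethylene glycol is not removed: 1126×0.401 = 451.53 tonne/day of ethylene glycol enters N.
water entering = 1126×0.599 = 674.47 tonne/day; overhead removed = 0.613×674.47 = 413.45 tonne/day.
Concentrate = 1126 − 413.45 = 712.55 tonne/day.
Mass fraction = 451.53/712.55 = 0.6337.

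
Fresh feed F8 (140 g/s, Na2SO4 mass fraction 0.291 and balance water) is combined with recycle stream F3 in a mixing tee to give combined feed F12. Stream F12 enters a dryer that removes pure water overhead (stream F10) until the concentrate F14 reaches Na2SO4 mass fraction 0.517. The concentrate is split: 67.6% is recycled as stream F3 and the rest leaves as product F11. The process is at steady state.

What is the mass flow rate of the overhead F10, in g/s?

Overall Na2SO4 balance (none leaves overhead): Na2SO4 in fresh feed = Na2SO4 in product, i.e. 140×0.291 = (1−0.676)·F14·0.517.
F14 = 40.74/(0.517×0.324) = 243.21 g/s.
Recycle F3 = 0.676×243.21 = 164.41 g/s.
Combined feed F12 = 140 + 164.41 = 304.41 g/s.
Overhead F10 = F12 − F14 = 304.41 − 243.21 = 61.199 g/s.

61.2 g/s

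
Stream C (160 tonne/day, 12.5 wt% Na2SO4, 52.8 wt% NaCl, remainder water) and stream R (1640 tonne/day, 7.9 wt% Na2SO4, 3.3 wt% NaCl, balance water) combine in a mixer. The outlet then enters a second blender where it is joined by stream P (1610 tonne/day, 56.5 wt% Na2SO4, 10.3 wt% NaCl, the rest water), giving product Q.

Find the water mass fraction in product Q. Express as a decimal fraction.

Overall, product flow = 3410 tonne/day.
water in = 160×0.347 + 1640×0.888 + 1610×0.332 = 2046.4 tonne/day.
water fraction in Q = 0.6001.

0.6001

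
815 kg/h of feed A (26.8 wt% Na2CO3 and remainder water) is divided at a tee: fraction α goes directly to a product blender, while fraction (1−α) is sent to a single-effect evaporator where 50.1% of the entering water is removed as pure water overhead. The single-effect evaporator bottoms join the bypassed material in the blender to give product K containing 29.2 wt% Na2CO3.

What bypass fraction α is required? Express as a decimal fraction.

All 815×0.268 = 218.42 kg/h of Na2CO3 reaches K, so K = 218.42/0.292 = 748.01 kg/h and vapour = 66.986 kg/h.
The evaporator receives (1−α)·815 of feed at 0.732 water and removes 0.501 of that water:
0.501×0.732×(1−α)×815 = 66.986
(1−α) = 66.986/298.89 = 0.2241;  α = 0.7759.

0.776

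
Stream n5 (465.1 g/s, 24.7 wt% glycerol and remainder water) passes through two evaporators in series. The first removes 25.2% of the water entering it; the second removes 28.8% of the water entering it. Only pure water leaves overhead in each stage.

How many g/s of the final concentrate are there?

water in feed = 465.1×0.753 = 350.22 g/s.
After stage 1: water left = (1−0.252)×350.22 = 261.96; stream total = 376.84 g/s.
After stage 2: water left = (1−0.288)×261.96 = 186.52; final concentrate = 301.4 g/s.

301.4 g/s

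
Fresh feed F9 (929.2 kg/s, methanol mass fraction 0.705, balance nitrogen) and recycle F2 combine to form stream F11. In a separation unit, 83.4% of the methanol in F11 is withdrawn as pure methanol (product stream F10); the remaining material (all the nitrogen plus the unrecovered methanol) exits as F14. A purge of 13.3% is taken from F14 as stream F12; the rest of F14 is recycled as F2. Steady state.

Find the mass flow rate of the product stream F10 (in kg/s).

638.2 kg/s

methanol in F11: m_A = 929.2×0.705 + (1−0.133)·(1−0.834)·m_A, so m_A = 655.09/0.8561 = 765.22 kg/s.
Product F10 = 0.834×765.22 = 638.19 kg/s.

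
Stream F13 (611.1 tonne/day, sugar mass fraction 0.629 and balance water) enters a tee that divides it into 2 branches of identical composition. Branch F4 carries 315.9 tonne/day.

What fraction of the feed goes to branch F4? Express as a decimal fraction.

0.517

Fraction to F4 = 315.9/611.1 = 0.5169.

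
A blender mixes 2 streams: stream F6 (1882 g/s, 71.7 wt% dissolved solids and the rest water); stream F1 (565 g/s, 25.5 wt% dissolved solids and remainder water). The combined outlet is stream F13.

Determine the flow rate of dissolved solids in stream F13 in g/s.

dissolved solids out = dissolved solids in = 1882×0.717 + 565×0.255 = 1493.5 g/s.

1493 g/s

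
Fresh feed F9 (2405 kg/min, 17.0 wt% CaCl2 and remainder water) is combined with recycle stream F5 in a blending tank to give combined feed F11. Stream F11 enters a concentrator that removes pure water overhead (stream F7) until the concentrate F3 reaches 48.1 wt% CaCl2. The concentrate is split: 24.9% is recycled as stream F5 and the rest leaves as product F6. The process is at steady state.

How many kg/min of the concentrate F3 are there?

1132 kg/min

Overall CaCl2 balance (none leaves overhead): CaCl2 in fresh feed = CaCl2 in product, i.e. 2405×0.170 = (1−0.249)·F3·0.481.
F3 = 408.85/(0.481×0.751) = 1131.8 kg/min.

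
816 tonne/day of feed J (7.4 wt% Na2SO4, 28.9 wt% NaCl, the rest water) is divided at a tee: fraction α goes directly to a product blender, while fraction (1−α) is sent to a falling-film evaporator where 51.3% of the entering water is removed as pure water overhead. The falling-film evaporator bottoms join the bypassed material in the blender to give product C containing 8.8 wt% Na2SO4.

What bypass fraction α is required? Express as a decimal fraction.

0.513

All 816×0.074 = 60.384 tonne/day of Na2SO4 reaches C, so C = 60.384/0.088 = 686.18 tonne/day and vapour = 129.82 tonne/day.
The evaporator receives (1−α)·816 of feed at 0.637 water and removes 0.513 of that water:
0.513×0.637×(1−α)×816 = 129.82
(1−α) = 129.82/266.65 = 0.4868;  α = 0.5132.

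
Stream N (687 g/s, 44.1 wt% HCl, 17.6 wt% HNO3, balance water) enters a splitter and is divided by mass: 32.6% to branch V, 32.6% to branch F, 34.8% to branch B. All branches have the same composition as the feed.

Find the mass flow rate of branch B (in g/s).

Branch B flow = 0.348×687 = 239.08 g/s.

239.1 g/s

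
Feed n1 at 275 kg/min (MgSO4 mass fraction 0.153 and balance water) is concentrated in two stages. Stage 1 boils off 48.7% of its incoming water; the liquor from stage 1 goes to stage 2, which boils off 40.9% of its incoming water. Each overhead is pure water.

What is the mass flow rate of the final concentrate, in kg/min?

water in feed = 275×0.847 = 232.92 kg/min.
After stage 1: water left = (1−0.487)×232.92 = 119.49; stream total = 161.57 kg/min.
After stage 2: water left = (1−0.409)×119.49 = 70.619; final concentrate = 112.69 kg/min.

112.7 kg/min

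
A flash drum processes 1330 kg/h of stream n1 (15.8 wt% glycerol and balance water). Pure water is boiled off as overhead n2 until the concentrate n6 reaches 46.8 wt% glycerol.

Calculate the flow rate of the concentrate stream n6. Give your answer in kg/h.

449 kg/h

glycerol is conserved: 1330×0.158 = 210.14 kg/h all reports to the concentrate.
Concentrate = 210.14/(target fraction) = 449.02 kg/h.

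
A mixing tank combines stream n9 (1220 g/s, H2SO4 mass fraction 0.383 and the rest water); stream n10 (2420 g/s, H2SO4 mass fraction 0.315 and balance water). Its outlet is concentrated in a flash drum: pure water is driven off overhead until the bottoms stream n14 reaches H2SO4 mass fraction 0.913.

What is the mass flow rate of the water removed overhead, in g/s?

H2SO4 entering = 1220×0.383 + 2420×0.315 = 1229.6 g/s.
All H2SO4 reports to n14, so n14 = 1229.6/0.913 = 1346.7 g/s.
Total feed = 3640 g/s; overhead = 3640 − 1346.7 = 2293.3 g/s.

2293 g/s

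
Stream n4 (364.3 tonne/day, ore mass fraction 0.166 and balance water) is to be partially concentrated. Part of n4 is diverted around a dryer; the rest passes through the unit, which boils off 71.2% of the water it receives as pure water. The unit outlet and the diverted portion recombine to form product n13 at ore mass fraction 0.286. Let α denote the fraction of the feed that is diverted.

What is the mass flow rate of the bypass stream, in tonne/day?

106.9 tonne/day

All 364.3×0.166 = 60.474 tonne/day of ore reaches n13, so n13 = 60.474/0.286 = 211.45 tonne/day and vapour = 152.85 tonne/day.
The evaporator receives (1−α)·364.3 of feed at 0.834 water and removes 0.712 of that water:
0.712×0.834×(1−α)×364.3 = 152.85
(1−α) = 152.85/216.32 = 0.7066;  α = 0.2934.
Bypass flow = 0.2934×364.3 = 106.89 tonne/day.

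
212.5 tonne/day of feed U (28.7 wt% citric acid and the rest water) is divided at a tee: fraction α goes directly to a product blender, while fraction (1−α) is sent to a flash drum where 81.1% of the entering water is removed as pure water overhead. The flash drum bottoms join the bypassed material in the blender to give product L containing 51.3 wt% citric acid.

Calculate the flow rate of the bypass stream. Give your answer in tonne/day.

50.6 tonne/day

All 212.5×0.287 = 60.987 tonne/day of citric acid reaches L, so L = 60.987/0.513 = 118.88 tonne/day and vapour = 93.616 tonne/day.
The evaporator receives (1−α)·212.5 of feed at 0.713 water and removes 0.811 of that water:
0.811×0.713×(1−α)×212.5 = 93.616
(1−α) = 93.616/122.88 = 0.7619;  α = 0.2381.
Bypass flow = 0.2381×212.5 = 50.603 tonne/day.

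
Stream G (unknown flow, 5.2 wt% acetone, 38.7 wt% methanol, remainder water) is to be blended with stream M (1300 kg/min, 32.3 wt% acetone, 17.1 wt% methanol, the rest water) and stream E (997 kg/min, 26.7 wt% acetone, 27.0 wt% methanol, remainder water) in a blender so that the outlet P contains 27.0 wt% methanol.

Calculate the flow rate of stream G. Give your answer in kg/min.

1100 kg/min

Let G be the unknown flow. Total out = 2297 + G.
methanol balance: 491.49 + 0.387·G = 0.270·(2297 + G)
(0.387 − 0.270)·G = 0.270×2297 − 491.49 = 128.7
G = 128.7 / 0.117 = 1100 kg/min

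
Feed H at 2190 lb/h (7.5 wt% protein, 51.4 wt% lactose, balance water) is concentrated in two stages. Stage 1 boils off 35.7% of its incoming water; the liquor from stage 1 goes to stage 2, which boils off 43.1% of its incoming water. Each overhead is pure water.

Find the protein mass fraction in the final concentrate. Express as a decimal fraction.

water in feed = 2190×0.411 = 900.09 lb/h.
After stage 1: water left = (1−0.357)×900.09 = 578.76; stream total = 1868.7 lb/h.
After stage 2: water left = (1−0.431)×578.76 = 329.31; final concentrate = 1619.2 lb/h.
protein fraction = 164.25/1619.2 = 0.101.

0.101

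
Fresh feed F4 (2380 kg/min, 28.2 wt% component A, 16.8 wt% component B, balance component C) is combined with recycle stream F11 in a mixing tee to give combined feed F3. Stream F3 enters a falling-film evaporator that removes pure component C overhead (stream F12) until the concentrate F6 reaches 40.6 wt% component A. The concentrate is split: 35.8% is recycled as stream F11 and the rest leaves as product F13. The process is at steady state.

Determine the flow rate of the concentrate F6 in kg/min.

2575 kg/min

Overall component A balance (none leaves overhead): component A in fresh feed = component A in product, i.e. 2380×0.282 = (1−0.358)·F6·0.406.
F6 = 671.16/(0.406×0.642) = 2574.9 kg/min.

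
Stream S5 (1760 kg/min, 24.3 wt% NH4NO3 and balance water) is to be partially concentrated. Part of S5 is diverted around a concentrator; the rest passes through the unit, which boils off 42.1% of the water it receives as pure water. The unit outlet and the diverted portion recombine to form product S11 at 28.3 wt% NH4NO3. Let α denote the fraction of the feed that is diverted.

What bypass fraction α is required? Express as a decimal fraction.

0.556

All 1760×0.243 = 427.68 kg/min of NH4NO3 reaches S11, so S11 = 427.68/0.283 = 1511.2 kg/min and vapour = 248.76 kg/min.
The evaporator receives (1−α)·1760 of feed at 0.757 water and removes 0.421 of that water:
0.421×0.757×(1−α)×1760 = 248.76
(1−α) = 248.76/560.91 = 0.4435;  α = 0.5565.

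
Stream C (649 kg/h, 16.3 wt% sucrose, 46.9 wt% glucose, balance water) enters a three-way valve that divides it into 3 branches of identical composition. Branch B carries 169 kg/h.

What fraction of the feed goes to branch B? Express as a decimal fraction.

Fraction to B = 169/649 = 0.2604.

0.260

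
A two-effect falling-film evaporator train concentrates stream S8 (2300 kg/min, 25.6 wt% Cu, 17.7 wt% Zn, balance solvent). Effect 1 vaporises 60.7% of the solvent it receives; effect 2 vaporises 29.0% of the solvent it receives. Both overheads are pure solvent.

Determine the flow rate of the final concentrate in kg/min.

solvent in feed = 2300×0.567 = 1304.1 kg/min.
After stage 1: solvent left = (1−0.607)×1304.1 = 512.51; stream total = 1508.4 kg/min.
After stage 2: solvent left = (1−0.290)×512.51 = 363.88; final concentrate = 1359.8 kg/min.

1360 kg/min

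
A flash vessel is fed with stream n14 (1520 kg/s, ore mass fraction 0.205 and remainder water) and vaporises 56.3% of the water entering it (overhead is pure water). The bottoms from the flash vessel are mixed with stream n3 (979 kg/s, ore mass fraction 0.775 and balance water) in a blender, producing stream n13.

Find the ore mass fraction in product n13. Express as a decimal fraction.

Vapour removed = 0.563×0.795×1520 = 680.33 kg/s; concentrate = 839.67 kg/s.
ore reaching the mixer = 311.6 (from concentrate) + 979×0.775 = 1070.3 kg/s.
Product flow = 839.67 + 979 = 1818.7 kg/s; ore fraction = 0.589.

0.589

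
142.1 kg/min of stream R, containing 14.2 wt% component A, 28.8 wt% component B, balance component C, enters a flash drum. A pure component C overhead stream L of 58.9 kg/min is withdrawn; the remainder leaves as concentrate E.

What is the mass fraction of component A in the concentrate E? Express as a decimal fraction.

0.243

component A is not removed: 142.1×0.142 = 20.178 kg/min of component A enters E.
Concentrate = 142.1 − 58.9 = 83.2 kg/min.
Mass fraction = 20.178/83.2 = 0.243.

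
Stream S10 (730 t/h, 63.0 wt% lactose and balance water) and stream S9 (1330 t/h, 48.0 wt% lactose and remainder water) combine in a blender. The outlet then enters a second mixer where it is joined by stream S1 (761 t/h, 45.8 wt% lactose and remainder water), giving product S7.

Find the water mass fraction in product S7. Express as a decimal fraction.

Overall, product flow = 2821 t/h.
water in = 730×0.370 + 1330×0.520 + 761×0.542 = 1374.2 t/h.
water fraction in S7 = 0.4871.

0.4871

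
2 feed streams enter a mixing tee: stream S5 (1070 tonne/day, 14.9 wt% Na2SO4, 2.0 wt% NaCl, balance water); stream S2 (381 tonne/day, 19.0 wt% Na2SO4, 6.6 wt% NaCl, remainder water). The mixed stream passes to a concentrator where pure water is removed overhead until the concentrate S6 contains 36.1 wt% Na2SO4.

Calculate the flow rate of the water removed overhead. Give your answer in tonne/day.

808.8 tonne/day

Na2SO4 entering = 1070×0.149 + 381×0.190 = 231.82 tonne/day.
All Na2SO4 reports to S6, so S6 = 231.82/0.361 = 642.16 tonne/day.
Total feed = 1451 tonne/day; overhead = 1451 − 642.16 = 808.84 tonne/day.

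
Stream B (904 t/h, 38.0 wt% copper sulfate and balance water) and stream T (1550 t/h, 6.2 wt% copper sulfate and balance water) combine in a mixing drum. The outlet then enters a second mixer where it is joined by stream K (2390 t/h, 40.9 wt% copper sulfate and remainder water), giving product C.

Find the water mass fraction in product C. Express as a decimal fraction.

0.707

Overall, product flow = 4844 t/h.
water in = 904×0.620 + 1550×0.938 + 2390×0.591 = 3426.9 t/h.
water fraction in C = 0.707.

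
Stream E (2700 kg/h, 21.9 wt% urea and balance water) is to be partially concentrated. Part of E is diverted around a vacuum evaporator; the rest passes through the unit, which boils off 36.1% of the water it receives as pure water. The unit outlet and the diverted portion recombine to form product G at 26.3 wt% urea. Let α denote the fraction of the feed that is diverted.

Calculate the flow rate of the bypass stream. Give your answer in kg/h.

All 2700×0.219 = 591.3 kg/h of urea reaches G, so G = 591.3/0.263 = 2248.3 kg/h and vapour = 451.71 kg/h.
The evaporator receives (1−α)·2700 of feed at 0.781 water and removes 0.361 of that water:
0.361×0.781×(1−α)×2700 = 451.71
(1−α) = 451.71/761.24 = 0.5934;  α = 0.4066.
Bypass flow = 0.4066×2700 = 1097.9 kg/h.

1098 kg/h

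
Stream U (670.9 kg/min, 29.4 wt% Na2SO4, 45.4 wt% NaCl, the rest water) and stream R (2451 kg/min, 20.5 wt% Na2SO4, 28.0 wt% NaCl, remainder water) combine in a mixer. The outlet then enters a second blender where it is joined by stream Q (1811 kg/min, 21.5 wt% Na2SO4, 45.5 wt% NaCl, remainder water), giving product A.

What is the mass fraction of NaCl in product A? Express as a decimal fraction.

Overall, product flow = 4932.9 kg/min.
NaCl in = 670.9×0.454 + 2451×0.280 + 1811×0.455 = 1814.9 kg/min.
NaCl fraction in A = 0.368.

0.368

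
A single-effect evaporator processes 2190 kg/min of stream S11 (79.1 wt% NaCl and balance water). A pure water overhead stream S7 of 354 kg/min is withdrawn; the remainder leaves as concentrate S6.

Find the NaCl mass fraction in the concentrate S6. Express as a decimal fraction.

NaCl is not removed: 2190×0.791 = 1732.3 kg/min of NaCl enters S6.
Concentrate = 2190 − 354 = 1836 kg/min.
Mass fraction = 1732.3/1836 = 0.944.

0.944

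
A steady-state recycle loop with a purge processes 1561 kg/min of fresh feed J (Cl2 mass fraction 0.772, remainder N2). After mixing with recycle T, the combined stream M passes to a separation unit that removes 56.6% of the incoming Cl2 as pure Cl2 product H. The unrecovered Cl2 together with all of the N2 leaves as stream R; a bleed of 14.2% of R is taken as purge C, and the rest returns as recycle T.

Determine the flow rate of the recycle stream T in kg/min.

2865 kg/min

N2 enters only via J and leaves only via the purge: 1561×0.228 = 0.142×(N2 in R), and the separation unit passes all N2, so N2 in M = N2 in R = 2506.4 kg/min.
Cl2 in M: m_A = 1561×0.772 + (1−0.142)·(1−0.566)·m_A, so m_A = 1205.1/0.6276 = 1920.1 kg/min.
R = (1−0.566)×1920.1 + 2506.4 = 3339.7 kg/min.
Recycle T = (1−0.142)×3339.7 = 2865.5 kg/min.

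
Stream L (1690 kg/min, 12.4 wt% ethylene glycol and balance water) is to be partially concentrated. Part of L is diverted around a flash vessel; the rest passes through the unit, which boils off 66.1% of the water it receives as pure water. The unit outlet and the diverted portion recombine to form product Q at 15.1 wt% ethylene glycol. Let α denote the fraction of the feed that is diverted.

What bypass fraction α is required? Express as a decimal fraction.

0.691

All 1690×0.124 = 209.56 kg/min of ethylene glycol reaches Q, so Q = 209.56/0.151 = 1387.8 kg/min and vapour = 302.19 kg/min.
The evaporator receives (1−α)·1690 of feed at 0.876 water and removes 0.661 of that water:
0.661×0.876×(1−α)×1690 = 302.19
(1−α) = 302.19/978.57 = 0.3088;  α = 0.6912.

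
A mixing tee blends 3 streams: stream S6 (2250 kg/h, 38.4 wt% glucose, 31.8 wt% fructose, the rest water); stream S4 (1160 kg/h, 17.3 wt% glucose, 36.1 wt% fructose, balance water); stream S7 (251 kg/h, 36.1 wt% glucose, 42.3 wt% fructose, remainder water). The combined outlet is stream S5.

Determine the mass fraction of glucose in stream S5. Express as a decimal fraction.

Total flow out = 2250 + 1160 + 251 = 3661 kg/h.
glucose in = 2250×0.384 + 1160×0.173 + 251×0.361 = 1155.3 kg/h.
glucose mass fraction in S5 = 1155.3/3661 = 0.316.

0.316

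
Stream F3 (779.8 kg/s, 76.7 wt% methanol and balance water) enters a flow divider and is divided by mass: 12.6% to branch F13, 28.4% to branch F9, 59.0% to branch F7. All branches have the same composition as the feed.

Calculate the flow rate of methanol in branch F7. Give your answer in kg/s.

352.9 kg/s

Branch F7 total = 0.590×779.8 = 460.08 kg/s.
methanol in F7 = 0.767×460.08 = 352.88 kg/s.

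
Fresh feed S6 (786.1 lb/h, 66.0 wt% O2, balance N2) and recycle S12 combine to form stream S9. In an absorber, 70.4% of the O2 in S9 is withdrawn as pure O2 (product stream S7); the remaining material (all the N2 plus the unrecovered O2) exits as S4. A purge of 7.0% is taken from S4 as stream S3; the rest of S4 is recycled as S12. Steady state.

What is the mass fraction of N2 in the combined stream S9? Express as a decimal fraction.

N2 enters only via S6 and leaves only via the purge: 786.1×0.340 = 0.070×(N2 in S4), and the absorber passes all N2, so N2 in S9 = N2 in S4 = 3818.2 lb/h.
O2 in S9: m_A = 786.1×0.660 + (1−0.070)·(1−0.704)·m_A, so m_A = 518.83/0.7247 = 715.9 lb/h.
S9 = 715.9 + 3818.2 = 4534.1 lb/h.
N2 fraction in S9 = 3818.2/4534.1 = 0.842.

0.842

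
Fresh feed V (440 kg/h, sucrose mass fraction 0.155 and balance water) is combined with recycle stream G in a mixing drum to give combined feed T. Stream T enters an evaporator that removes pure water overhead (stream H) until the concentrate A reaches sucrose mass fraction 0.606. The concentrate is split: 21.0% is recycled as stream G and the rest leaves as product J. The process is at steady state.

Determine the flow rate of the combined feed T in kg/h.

469.9 kg/h

Overall sucrose balance (none leaves overhead): sucrose in fresh feed = sucrose in product, i.e. 440×0.155 = (1−0.210)·A·0.606.
A = 68.2/(0.606×0.790) = 142.46 kg/h.
Recycle G = 0.210×142.46 = 29.916 kg/h.
Combined feed T = 440 + 29.916 = 469.92 kg/h.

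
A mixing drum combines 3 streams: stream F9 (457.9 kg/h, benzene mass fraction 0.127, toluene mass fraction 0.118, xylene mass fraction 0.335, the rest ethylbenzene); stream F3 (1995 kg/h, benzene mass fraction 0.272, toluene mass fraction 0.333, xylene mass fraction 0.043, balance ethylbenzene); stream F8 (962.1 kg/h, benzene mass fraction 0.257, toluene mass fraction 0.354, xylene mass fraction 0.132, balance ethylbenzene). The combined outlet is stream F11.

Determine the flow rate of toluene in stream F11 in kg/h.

toluene out = toluene in = 457.9×0.118 + 1995×0.333 + 962.1×0.354 = 1059 kg/h.

1059 kg/h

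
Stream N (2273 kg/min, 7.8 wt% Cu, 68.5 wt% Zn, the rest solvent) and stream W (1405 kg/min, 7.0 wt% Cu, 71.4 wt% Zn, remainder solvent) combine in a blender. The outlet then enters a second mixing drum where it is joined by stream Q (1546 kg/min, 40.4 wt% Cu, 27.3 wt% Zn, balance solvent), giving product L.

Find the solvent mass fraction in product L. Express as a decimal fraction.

Overall, product flow = 5224 kg/min.
solvent in = 2273×0.237 + 1405×0.216 + 1546×0.323 = 1341.5 kg/min.
solvent fraction in L = 0.257.

0.257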